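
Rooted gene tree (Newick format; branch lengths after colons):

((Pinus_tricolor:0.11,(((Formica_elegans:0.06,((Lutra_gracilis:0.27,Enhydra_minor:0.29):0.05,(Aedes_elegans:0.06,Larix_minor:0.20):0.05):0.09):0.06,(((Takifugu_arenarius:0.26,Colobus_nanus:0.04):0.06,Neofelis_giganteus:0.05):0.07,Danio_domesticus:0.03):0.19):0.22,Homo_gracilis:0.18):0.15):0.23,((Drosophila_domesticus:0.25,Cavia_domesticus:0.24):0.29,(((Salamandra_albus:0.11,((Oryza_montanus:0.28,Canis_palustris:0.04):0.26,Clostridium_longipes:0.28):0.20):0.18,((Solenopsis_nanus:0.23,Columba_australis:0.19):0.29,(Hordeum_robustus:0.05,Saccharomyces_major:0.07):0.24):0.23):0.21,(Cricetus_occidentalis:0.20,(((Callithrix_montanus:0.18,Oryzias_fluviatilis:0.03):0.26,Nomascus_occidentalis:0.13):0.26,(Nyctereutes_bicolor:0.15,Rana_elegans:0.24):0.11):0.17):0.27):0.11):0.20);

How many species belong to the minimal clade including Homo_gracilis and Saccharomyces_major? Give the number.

27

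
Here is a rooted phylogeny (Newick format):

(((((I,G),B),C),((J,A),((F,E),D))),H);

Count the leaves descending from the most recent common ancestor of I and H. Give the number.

The MRCA of I and H is the root, so the clade is the entire tree.
That clade contains 10 terminal taxa: A, B, C, D, E, F, G, H, I, J.

10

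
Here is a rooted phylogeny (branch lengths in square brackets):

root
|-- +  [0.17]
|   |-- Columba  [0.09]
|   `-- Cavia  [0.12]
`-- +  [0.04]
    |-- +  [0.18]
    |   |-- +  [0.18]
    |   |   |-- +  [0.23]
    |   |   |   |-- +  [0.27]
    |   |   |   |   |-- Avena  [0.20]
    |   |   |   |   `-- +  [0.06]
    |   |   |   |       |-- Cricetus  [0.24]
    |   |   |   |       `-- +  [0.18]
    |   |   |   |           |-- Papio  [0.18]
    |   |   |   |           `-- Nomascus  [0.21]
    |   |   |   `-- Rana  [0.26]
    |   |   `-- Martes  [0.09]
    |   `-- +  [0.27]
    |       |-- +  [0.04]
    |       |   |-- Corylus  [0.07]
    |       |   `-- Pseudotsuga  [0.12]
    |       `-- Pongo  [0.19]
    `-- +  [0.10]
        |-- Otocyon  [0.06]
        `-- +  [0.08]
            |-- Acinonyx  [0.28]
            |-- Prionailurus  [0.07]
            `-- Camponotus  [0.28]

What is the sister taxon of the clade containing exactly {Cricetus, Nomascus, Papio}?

Avena

The clade containing exactly {Cricetus, Nomascus, Papio} attaches to the tree at the node subtending (Avena,(Cricetus,(Papio,Nomascus))).
The other lineage descending from that same node — the sister group — is the single tip Avena.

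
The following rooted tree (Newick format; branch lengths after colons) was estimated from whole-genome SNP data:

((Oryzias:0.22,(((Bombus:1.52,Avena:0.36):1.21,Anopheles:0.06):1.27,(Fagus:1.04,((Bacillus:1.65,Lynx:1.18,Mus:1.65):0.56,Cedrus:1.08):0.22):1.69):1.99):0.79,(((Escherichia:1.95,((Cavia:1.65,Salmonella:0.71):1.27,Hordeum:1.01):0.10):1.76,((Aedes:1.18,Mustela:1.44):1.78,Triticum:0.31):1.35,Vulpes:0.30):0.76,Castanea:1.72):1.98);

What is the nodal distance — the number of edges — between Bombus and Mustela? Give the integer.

The MRCA of Bombus and Mustela is the root of the tree.
From Bombus up to that node: 5 branches. From Mustela up to the same node: 5 branches. Total: 5 + 5 = 10.

10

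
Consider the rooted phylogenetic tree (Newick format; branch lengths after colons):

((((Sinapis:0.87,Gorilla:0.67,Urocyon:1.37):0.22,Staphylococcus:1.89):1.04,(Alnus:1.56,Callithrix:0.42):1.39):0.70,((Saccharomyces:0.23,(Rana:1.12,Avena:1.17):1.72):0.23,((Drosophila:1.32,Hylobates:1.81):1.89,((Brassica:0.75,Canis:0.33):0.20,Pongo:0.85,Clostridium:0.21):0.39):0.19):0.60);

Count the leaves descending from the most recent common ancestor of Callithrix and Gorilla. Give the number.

6

The MRCA of Callithrix and Gorilla is the node subtending (((Sinapis,Gorilla,Urocyon),Staphylococcus),(Alnus,Callithrix)).
That clade contains 6 terminal taxa: Alnus, Callithrix, Gorilla, Sinapis, Staphylococcus, Urocyon.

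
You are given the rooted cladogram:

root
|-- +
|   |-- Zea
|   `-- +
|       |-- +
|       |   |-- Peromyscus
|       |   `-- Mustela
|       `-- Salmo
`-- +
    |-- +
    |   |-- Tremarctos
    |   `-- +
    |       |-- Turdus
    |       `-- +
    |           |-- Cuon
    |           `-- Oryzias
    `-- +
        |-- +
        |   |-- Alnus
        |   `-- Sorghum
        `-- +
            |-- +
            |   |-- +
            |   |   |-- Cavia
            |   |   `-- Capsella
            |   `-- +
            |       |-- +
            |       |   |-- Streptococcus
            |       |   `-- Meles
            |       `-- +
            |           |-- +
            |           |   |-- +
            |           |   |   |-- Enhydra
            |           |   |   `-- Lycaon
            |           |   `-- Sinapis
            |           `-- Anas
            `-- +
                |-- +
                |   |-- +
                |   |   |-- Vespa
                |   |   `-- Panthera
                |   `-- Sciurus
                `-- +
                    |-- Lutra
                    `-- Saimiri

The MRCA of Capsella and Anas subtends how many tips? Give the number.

8

The MRCA of Capsella and Anas is the node subtending ((Cavia,Capsella),((Streptococcus,Meles),(((Enhydra,Lycaon),Sinapis),Anas))).
That clade contains 8 terminal taxa: Anas, Capsella, Cavia, Enhydra, Lycaon, Meles, Sinapis, Streptococcus.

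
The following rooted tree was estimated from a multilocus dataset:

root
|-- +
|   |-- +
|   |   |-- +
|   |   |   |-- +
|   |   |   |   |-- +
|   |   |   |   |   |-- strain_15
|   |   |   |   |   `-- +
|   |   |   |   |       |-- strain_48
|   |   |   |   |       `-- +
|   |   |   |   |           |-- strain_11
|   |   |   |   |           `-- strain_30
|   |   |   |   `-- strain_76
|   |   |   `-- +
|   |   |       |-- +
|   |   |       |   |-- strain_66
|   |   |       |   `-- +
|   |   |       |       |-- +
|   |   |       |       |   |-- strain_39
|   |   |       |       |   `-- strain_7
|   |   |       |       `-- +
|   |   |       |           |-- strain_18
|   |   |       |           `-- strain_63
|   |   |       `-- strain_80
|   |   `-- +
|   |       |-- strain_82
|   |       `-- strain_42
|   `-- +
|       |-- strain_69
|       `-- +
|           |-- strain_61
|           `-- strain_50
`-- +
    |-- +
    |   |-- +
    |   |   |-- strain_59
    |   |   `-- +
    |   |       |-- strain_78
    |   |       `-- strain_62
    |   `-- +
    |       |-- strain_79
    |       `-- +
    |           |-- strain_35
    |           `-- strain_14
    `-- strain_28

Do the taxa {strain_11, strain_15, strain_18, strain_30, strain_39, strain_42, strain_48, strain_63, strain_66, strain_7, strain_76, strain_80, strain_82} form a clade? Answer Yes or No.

The most recent common ancestor of these taxa subtends ((((strain_15,(strain_48,(strain_11,strain_30))),strain_76),((strain_66,((strain_39,strain_7),(strain_18,strain_63))),strain_80)),(strain_82,strain_42)).
That clade has exactly 13 tips — every listed taxon and nothing else — so the group is monophyletic.

Yes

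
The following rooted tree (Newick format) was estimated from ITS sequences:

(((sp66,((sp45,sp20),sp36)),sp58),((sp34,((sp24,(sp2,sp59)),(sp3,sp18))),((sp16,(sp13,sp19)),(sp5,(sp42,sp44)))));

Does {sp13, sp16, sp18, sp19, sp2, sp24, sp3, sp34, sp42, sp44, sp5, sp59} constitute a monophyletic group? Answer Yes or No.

Yes

The most recent common ancestor of these taxa subtends ((sp34,((sp24,(sp2,sp59)),(sp3,sp18))),((sp16,(sp13,sp19)),(sp5,(sp42,sp44)))).
That clade has exactly 12 tips — every listed taxon and nothing else — so the group is monophyletic.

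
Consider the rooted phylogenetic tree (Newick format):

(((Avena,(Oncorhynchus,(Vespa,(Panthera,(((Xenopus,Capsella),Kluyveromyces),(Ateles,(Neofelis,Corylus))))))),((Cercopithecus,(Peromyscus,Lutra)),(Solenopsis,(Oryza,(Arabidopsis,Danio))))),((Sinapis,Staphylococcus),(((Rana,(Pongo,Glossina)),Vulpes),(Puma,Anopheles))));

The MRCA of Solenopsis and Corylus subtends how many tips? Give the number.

The MRCA of Solenopsis and Corylus is the node subtending ((Avena,(Oncorhynchus,(Vespa,(Panthera,(((Xenopus,Capsella),Kluyveromyces),(Ateles,(Neofelis,Corylus))))))),((Cercopithecus,(Peromyscus,Lutra)),(Solenopsis,(Oryza,(Arabidopsis,Danio))))).
That clade contains 17 terminal taxa: Arabidopsis, Ateles, Avena, Capsella, Cercopithecus, Corylus, Danio, Kluyveromyces, Lutra, Neofelis, Oncorhynchus, Oryza, Panthera, Peromyscus, Solenopsis, Vespa, Xenopus.

17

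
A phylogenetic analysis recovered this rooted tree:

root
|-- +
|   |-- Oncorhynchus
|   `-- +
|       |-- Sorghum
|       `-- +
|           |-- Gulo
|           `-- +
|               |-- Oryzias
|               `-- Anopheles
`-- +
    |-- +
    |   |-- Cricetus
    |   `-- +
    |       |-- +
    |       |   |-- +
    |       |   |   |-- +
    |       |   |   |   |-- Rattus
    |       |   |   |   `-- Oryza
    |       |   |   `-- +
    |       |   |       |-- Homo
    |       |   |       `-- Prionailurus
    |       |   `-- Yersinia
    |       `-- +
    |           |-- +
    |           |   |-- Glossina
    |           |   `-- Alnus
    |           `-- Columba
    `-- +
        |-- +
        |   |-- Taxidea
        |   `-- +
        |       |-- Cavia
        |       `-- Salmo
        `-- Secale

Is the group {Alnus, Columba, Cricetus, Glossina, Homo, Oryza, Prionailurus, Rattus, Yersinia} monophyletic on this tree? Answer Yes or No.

Yes

The most recent common ancestor of these taxa subtends (Cricetus,((((Rattus,Oryza),(Homo,Prionailurus)),Yersinia),((Glossina,Alnus),Columba))).
That clade has exactly 9 tips — every listed taxon and nothing else — so the group is monophyletic.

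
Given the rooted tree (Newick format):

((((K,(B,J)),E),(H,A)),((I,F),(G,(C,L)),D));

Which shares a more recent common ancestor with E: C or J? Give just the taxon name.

J

The MRCA of E and J subtends ((K,(B,J)),E) (4 taxa).
The MRCA of E and C is the root, subtending the entire tree (12 taxa).
The first is nested inside the second, so E shares a more recent common ancestor with J.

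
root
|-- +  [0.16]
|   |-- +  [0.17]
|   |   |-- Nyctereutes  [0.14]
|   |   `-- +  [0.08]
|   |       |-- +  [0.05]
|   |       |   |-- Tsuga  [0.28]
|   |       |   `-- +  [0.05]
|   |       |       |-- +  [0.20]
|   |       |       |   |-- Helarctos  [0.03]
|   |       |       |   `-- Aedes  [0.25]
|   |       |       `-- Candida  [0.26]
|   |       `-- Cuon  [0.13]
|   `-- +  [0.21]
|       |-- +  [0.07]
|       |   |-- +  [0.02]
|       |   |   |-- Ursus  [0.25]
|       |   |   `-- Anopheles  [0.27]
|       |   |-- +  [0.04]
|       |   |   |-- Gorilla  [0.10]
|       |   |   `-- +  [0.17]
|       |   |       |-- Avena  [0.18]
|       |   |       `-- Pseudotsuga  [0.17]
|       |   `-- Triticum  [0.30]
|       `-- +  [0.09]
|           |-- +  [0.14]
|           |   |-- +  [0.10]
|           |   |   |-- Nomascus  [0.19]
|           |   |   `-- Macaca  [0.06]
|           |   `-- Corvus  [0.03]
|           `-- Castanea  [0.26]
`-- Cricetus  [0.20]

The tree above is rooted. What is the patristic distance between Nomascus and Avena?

0.98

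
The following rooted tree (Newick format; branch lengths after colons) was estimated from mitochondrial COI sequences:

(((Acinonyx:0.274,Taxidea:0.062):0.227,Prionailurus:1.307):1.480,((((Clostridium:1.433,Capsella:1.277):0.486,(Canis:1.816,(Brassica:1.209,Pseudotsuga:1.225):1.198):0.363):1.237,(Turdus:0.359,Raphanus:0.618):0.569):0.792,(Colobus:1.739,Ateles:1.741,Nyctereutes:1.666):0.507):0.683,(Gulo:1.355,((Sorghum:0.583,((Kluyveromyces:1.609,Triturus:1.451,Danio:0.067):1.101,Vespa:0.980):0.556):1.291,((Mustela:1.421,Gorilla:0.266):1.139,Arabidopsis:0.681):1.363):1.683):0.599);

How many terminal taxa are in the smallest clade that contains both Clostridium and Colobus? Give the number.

The MRCA of Clostridium and Colobus is the node subtending ((((Clostridium,Capsella),(Canis,(Brassica,Pseudotsuga))),(Turdus,Raphanus)),(Colobus,Ateles,Nyctereutes)).
That clade contains 10 terminal taxa: Ateles, Brassica, Canis, Capsella, Clostridium, Colobus, Nyctereutes, Pseudotsuga, Raphanus, Turdus.

10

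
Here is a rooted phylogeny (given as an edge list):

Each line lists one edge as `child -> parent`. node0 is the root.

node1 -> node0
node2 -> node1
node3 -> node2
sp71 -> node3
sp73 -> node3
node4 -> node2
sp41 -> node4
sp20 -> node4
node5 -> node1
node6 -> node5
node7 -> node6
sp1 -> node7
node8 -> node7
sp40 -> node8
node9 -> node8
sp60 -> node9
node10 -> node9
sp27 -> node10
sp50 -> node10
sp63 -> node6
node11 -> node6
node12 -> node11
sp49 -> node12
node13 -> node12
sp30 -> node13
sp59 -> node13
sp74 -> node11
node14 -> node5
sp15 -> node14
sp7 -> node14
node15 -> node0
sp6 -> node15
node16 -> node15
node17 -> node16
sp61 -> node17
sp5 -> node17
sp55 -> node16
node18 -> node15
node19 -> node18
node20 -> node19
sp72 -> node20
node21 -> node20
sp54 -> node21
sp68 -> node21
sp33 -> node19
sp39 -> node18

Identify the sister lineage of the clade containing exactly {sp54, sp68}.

sp72

The clade containing exactly {sp54, sp68} attaches to the tree at the node subtending (sp72,(sp54,sp68)).
The other lineage descending from that same node — the sister group — is the single tip sp72.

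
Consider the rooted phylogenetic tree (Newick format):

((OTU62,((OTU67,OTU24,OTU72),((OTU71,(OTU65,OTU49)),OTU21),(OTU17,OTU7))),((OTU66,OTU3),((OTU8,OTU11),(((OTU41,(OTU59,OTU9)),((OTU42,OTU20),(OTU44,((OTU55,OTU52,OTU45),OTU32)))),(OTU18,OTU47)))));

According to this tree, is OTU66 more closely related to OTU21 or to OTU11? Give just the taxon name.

OTU11

The MRCA of OTU66 and OTU11 subtends ((OTU66,OTU3),((OTU8,OTU11),(((OTU41,(OTU59,OTU9)),((OTU42,OTU20),(OTU44,((OTU55,OTU52,OTU45),OTU32)))),(OTU18,OTU47)))) (16 taxa).
The MRCA of OTU66 and OTU21 is the root, subtending the entire tree (26 taxa).
The first is nested inside the second, so OTU66 shares a more recent common ancestor with OTU11.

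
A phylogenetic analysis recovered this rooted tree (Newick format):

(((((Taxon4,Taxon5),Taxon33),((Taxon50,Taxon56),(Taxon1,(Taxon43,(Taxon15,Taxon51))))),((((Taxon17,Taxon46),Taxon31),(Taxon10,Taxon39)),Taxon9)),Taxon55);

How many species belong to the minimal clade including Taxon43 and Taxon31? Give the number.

The MRCA of Taxon43 and Taxon31 is the node subtending ((((Taxon4,Taxon5),Taxon33),((Taxon50,Taxon56),(Taxon1,(Taxon43,(Taxon15,Taxon51))))),((((Taxon17,Taxon46),Taxon31),(Taxon10,Taxon39)),Taxon9)).
That clade contains 15 terminal taxa: Taxon1, Taxon10, Taxon15, Taxon17, Taxon31, Taxon33, Taxon39, Taxon4, Taxon43, Taxon46, Taxon5, Taxon50, Taxon51, Taxon56, Taxon9.

15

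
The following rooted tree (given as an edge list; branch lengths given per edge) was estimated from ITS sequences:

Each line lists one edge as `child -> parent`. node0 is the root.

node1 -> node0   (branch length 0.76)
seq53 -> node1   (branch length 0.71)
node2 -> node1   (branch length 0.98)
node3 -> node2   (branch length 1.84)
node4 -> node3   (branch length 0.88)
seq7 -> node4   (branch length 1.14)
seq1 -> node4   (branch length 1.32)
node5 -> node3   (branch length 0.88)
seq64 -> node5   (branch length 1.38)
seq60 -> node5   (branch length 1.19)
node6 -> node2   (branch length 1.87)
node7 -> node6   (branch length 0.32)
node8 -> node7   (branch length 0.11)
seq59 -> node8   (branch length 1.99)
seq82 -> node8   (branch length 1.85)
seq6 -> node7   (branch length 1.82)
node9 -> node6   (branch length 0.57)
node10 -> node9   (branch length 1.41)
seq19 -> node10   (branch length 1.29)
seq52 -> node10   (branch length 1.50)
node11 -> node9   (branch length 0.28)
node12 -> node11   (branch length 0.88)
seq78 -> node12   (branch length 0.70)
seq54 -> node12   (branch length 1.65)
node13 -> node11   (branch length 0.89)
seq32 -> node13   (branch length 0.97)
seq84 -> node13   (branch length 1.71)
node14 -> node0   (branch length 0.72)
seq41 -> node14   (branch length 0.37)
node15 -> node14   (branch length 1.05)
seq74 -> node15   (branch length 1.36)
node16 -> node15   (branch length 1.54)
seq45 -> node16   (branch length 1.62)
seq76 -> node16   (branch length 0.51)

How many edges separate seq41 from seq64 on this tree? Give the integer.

7

The MRCA of seq41 and seq64 is the root of the tree.
From seq41 up to that node: 2 branches. From seq64 up to the same node: 5 branches. Total: 2 + 5 = 7.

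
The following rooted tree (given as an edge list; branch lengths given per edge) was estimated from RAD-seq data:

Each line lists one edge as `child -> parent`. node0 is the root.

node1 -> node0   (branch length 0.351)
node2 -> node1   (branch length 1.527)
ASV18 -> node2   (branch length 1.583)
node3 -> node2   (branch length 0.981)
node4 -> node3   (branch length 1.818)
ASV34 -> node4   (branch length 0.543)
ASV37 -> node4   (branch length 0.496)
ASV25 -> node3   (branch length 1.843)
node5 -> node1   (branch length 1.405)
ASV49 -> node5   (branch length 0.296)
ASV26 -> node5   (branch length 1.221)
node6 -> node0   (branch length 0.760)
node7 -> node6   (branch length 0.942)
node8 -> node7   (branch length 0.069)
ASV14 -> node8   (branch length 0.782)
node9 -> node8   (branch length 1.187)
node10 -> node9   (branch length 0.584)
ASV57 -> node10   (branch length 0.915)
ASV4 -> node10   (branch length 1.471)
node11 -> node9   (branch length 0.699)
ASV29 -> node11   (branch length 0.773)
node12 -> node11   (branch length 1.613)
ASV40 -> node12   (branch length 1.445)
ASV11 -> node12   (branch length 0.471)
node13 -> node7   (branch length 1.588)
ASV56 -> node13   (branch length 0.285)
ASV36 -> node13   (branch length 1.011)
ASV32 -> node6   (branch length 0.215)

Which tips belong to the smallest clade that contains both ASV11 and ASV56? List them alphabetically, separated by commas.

Tracing ASV11: it sits inside (ASV40,ASV11).
Tracing ASV56: it sits inside (ASV56,ASV36).
The smallest clade enclosing both is ((ASV14,((ASV57,ASV4),(ASV29,(ASV40,ASV11)))),(ASV56,ASV36)); the answer is its 8 terminal taxa in alphabetical order.

ASV11, ASV14, ASV29, ASV36, ASV4, ASV40, ASV56, ASV57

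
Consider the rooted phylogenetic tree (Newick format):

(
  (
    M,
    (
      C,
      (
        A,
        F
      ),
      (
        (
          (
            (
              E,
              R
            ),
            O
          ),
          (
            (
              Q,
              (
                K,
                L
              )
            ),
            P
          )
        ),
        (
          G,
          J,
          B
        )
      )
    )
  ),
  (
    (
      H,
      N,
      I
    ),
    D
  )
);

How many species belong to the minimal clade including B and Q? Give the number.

The MRCA of B and Q is the node subtending ((((E,R),O),((Q,(K,L)),P)),(G,J,B)).
That clade contains 10 terminal taxa: B, E, G, J, K, L, O, P, Q, R.

10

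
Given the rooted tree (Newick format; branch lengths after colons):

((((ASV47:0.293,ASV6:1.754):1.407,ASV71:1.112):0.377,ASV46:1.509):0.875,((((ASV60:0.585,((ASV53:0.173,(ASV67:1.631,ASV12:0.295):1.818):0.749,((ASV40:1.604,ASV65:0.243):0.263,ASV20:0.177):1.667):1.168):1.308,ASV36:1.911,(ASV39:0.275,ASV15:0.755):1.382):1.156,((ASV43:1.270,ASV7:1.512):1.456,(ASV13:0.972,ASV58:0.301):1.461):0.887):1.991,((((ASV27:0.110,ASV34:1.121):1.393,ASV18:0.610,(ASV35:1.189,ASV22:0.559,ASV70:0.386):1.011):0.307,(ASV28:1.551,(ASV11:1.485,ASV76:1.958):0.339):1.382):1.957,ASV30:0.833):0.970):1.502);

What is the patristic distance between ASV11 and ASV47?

The path runs ASV11 → … → MRCA → … → ASV47; the MRCA is the root of the tree.
Branch lengths along that path: 1.485 + 0.339 + 1.382 + 1.957 + 0.970 + 1.502 + 0.875 + 0.377 + 1.407 + 0.293 = 10.587.

10.587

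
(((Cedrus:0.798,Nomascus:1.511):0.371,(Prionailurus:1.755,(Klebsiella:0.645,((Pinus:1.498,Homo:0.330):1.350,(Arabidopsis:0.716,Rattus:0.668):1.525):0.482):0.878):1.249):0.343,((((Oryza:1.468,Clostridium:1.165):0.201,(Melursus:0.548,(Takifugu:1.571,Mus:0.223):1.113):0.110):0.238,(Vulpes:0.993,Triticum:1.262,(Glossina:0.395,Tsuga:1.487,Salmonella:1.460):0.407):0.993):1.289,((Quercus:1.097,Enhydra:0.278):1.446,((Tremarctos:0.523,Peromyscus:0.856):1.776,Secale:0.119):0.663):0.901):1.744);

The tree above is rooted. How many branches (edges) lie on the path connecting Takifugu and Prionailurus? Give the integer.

9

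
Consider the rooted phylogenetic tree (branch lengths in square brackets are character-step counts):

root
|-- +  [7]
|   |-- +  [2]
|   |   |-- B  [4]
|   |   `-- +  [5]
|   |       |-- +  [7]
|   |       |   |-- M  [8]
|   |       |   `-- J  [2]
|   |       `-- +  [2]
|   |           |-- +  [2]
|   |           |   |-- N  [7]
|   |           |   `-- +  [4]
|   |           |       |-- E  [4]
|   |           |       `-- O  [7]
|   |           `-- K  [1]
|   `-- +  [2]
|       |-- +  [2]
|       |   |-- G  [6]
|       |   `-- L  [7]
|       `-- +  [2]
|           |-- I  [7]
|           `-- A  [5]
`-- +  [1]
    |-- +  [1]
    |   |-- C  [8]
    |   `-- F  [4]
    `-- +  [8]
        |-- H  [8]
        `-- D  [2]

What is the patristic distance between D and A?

27

The path runs D → … → MRCA → … → A; the MRCA is the root of the tree.
Branch lengths along that path: 2 + 8 + 1 + 7 + 2 + 2 + 5 = 27.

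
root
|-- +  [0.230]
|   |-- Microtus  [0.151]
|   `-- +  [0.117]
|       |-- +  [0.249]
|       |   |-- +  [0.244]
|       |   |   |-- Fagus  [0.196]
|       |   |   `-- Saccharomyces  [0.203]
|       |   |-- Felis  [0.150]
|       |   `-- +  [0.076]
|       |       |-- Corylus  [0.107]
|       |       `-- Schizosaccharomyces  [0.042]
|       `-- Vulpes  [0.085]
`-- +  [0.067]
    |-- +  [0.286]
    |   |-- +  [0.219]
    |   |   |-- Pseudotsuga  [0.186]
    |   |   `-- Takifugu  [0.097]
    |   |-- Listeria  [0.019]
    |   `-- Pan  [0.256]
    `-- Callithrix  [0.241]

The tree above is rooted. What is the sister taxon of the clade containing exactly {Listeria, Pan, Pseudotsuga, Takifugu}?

Callithrix

The clade containing exactly {Listeria, Pan, Pseudotsuga, Takifugu} attaches to the tree at the node subtending (((Pseudotsuga,Takifugu),Listeria,Pan),Callithrix).
The other lineage descending from that same node — the sister group — is the single tip Callithrix.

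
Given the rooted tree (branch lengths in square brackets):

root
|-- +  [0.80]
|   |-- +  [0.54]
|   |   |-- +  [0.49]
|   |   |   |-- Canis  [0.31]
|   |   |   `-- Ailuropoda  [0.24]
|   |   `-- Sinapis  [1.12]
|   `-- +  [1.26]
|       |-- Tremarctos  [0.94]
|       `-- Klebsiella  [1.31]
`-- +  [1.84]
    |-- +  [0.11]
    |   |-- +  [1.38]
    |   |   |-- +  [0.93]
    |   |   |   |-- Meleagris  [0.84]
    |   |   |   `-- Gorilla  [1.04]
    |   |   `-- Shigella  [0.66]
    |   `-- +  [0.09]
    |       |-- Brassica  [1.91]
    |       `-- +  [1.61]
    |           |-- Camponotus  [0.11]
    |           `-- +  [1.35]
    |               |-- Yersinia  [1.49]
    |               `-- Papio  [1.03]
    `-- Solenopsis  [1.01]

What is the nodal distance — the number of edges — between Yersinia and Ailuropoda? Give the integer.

10

The MRCA of Yersinia and Ailuropoda is the root of the tree.
From Yersinia up to that node: 6 branches. From Ailuropoda up to the same node: 4 branches. Total: 6 + 4 = 10.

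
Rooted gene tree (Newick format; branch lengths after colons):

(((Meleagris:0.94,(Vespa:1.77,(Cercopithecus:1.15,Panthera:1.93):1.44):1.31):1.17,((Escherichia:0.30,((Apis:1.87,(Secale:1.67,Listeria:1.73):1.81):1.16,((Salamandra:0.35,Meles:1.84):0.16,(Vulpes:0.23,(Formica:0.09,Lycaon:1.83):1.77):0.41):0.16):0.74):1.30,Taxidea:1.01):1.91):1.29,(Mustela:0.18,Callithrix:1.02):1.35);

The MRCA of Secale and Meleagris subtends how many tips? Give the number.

14

The MRCA of Secale and Meleagris is the node subtending ((Meleagris,(Vespa,(Cercopithecus,Panthera))),((Escherichia,((Apis,(Secale,Listeria)),((Salamandra,Meles),(Vulpes,(Formica,Lycaon))))),Taxidea)).
That clade contains 14 terminal taxa: Apis, Cercopithecus, Escherichia, Formica, Listeria, Lycaon, Meleagris, Meles, Panthera, Salamandra, Secale, Taxidea, Vespa, Vulpes.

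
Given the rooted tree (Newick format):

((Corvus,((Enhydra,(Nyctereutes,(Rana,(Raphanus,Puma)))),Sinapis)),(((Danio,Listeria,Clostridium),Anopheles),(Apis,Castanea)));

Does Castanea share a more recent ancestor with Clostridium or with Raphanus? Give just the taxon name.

Clostridium

The MRCA of Castanea and Clostridium subtends (((Danio,Listeria,Clostridium),Anopheles),(Apis,Castanea)) (6 taxa).
The MRCA of Castanea and Raphanus is the root, subtending the entire tree (13 taxa).
The first is nested inside the second, so Castanea shares a more recent common ancestor with Clostridium.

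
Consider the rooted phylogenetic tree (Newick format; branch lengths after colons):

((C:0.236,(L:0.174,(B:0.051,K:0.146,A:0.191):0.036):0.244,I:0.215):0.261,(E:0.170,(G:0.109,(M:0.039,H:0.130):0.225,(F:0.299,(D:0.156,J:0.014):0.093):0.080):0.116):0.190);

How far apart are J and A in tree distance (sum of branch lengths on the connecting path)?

The path runs J → … → MRCA → … → A; the MRCA is the root of the tree.
Branch lengths along that path: 0.014 + 0.093 + 0.080 + 0.116 + 0.190 + 0.261 + 0.244 + 0.036 + 0.191 = 1.225.

1.225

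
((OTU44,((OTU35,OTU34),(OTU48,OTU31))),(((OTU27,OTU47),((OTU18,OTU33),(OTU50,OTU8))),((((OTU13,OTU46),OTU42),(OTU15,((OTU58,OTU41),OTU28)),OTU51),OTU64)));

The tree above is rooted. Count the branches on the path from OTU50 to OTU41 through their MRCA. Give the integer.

10

The MRCA of OTU50 and OTU41 is the node subtending (((OTU27,OTU47),((OTU18,OTU33),(OTU50,OTU8))),((((OTU13,OTU46),OTU42),(OTU15,((OTU58,OTU41),OTU28)),OTU51),OTU64)).
From OTU50 up to that node: 4 branches. From OTU41 up to the same node: 6 branches. Total: 4 + 6 = 10.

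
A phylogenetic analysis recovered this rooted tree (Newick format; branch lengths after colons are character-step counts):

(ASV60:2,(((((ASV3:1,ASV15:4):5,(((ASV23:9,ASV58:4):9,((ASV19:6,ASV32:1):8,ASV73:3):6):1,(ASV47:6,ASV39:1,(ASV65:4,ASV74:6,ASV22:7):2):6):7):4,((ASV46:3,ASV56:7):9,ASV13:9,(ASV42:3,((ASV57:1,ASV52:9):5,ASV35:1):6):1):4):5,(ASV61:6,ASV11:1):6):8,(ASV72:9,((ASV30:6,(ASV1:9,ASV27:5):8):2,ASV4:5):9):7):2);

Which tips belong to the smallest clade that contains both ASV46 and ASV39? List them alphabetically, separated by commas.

ASV13, ASV15, ASV19, ASV22, ASV23, ASV3, ASV32, ASV35, ASV39, ASV42, ASV46, ASV47, ASV52, ASV56, ASV57, ASV58, ASV65, ASV73, ASV74

Tracing ASV46: it sits inside (ASV46,ASV56).
Tracing ASV39: it sits inside (ASV47,ASV39,(ASV65,ASV74,ASV22)).
The smallest clade enclosing both is (((ASV3,ASV15),(((ASV23,ASV58),((ASV19,ASV32),ASV73)),(ASV47,ASV39,(ASV65,ASV74,ASV22)))),((ASV46,ASV56),ASV13,(ASV42,((ASV57,ASV52),ASV35)))); the answer is its 19 terminal taxa in alphabetical order.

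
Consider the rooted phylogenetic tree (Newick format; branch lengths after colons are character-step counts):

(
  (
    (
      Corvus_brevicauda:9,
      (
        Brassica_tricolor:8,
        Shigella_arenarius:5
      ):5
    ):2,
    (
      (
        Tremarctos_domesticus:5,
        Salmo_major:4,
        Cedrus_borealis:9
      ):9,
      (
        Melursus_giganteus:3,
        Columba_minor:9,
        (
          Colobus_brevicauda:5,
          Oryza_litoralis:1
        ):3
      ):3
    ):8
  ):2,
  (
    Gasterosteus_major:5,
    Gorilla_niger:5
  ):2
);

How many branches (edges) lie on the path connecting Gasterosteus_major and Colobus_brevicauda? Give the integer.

7

The MRCA of Gasterosteus_major and Colobus_brevicauda is the root of the tree.
From Gasterosteus_major up to that node: 2 branches. From Colobus_brevicauda up to the same node: 5 branches. Total: 2 + 5 = 7.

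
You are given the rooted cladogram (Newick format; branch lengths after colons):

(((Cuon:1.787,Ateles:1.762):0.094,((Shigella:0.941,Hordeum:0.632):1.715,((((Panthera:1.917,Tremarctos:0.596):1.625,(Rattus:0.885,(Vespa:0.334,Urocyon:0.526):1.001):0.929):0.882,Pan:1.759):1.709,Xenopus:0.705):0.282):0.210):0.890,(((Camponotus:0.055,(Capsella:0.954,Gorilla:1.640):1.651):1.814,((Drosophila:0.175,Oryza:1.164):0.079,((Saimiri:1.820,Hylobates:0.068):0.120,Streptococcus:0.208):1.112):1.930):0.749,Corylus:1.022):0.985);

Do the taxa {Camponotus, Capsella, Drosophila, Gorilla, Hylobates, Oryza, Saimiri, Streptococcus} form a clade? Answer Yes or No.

Yes

The most recent common ancestor of these taxa subtends ((Camponotus,(Capsella,Gorilla)),((Drosophila,Oryza),((Saimiri,Hylobates),Streptococcus))).
That clade has exactly 8 tips — every listed taxon and nothing else — so the group is monophyletic.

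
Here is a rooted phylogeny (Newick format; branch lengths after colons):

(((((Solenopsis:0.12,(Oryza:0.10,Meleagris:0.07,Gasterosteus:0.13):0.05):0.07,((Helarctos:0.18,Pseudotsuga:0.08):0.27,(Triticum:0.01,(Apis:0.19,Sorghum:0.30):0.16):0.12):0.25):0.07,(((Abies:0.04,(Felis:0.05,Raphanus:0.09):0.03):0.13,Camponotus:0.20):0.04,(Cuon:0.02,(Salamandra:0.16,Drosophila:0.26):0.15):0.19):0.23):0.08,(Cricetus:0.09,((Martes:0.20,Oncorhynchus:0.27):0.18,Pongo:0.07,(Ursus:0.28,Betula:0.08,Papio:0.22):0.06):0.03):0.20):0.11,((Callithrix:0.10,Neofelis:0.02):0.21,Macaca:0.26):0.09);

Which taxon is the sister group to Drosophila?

Drosophila attaches to the tree at the node subtending (Salamandra,Drosophila).
The other lineage descending from that same node — the sister group — is the single tip Salamandra.

Salamandra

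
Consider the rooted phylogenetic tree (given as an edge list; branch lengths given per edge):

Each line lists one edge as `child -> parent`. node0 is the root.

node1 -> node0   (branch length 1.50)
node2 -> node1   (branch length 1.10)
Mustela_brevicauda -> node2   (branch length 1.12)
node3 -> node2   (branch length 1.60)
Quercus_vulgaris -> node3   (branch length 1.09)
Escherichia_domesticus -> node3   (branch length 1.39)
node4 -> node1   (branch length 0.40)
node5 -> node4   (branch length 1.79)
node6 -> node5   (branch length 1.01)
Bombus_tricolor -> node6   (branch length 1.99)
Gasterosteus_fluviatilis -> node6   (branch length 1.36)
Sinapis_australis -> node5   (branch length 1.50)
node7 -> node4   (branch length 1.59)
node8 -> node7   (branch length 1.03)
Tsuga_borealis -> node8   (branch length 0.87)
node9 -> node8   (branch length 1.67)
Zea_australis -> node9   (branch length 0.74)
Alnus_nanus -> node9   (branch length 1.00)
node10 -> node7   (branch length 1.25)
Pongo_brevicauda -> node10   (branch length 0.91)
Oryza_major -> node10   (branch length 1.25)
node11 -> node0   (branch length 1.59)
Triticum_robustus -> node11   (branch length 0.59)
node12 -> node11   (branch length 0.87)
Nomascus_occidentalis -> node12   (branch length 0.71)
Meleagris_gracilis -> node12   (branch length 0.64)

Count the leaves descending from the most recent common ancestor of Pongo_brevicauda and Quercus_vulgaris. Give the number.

11

The MRCA of Pongo_brevicauda and Quercus_vulgaris is the node subtending ((Mustela_brevicauda,(Quercus_vulgaris,Escherichia_domesticus)),(((Bombus_tricolor,Gasterosteus_fluviatilis),Sinapis_australis),((Tsuga_borealis,(Zea_australis,Alnus_nanus)),(Pongo_brevicauda,Oryza_major)))).
That clade contains 11 terminal taxa: Alnus_nanus, Bombus_tricolor, Escherichia_domesticus, Gasterosteus_fluviatilis, Mustela_brevicauda, Oryza_major, Pongo_brevicauda, Quercus_vulgaris, Sinapis_australis, Tsuga_borealis, Zea_australis.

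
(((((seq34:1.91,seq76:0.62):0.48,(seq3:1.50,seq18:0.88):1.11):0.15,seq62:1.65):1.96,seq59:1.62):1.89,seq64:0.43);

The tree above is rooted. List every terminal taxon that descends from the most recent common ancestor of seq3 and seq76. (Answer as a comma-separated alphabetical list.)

seq18, seq3, seq34, seq76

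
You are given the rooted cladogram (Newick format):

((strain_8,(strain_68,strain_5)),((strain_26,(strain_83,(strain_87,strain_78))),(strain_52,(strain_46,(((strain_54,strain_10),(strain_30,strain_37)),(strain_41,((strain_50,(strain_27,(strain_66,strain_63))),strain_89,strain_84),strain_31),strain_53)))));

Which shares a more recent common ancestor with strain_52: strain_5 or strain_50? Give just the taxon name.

The MRCA of strain_52 and strain_50 subtends (strain_52,(strain_46,(((strain_54,strain_10),(strain_30,strain_37)),(strain_41,((strain_50,(strain_27,(strain_66,strain_63))),strain_89,strain_84),strain_31),strain_53))) (15 taxa).
The MRCA of strain_52 and strain_5 is the root, subtending the entire tree (22 taxa).
The first is nested inside the second, so strain_52 shares a more recent common ancestor with strain_50.

strain_50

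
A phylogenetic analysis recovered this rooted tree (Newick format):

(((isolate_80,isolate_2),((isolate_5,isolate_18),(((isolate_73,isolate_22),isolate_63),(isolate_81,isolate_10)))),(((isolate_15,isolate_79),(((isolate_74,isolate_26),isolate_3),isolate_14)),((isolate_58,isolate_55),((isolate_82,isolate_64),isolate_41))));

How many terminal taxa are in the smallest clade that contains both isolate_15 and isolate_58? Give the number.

The MRCA of isolate_15 and isolate_58 is the node subtending (((isolate_15,isolate_79),(((isolate_74,isolate_26),isolate_3),isolate_14)),((isolate_58,isolate_55),((isolate_82,isolate_64),isolate_41))).
That clade contains 11 terminal taxa: isolate_14, isolate_15, isolate_26, isolate_3, isolate_41, isolate_55, isolate_58, isolate_64, isolate_74, isolate_79, isolate_82.

11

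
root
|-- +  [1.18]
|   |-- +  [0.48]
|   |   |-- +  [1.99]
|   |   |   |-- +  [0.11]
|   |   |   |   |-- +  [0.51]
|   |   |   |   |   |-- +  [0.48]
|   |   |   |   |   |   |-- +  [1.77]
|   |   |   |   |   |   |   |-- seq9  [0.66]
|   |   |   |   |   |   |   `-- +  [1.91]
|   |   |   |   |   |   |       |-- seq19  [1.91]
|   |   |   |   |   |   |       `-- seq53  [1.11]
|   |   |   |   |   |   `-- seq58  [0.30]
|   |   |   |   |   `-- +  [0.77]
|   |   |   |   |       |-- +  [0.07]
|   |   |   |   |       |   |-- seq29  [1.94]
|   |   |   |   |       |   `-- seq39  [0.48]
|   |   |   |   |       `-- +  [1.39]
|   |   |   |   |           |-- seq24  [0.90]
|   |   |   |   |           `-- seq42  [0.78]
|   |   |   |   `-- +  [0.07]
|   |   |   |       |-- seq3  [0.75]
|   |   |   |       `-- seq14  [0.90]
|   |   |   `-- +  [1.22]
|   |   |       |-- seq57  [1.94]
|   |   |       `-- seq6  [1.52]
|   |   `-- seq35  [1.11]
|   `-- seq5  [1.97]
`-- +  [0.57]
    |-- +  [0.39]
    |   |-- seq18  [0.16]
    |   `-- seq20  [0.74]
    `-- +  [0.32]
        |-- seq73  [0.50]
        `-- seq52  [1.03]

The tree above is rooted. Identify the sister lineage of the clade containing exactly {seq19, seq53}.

seq9

The clade containing exactly {seq19, seq53} attaches to the tree at the node subtending (seq9,(seq19,seq53)).
The other lineage descending from that same node — the sister group — is the single tip seq9.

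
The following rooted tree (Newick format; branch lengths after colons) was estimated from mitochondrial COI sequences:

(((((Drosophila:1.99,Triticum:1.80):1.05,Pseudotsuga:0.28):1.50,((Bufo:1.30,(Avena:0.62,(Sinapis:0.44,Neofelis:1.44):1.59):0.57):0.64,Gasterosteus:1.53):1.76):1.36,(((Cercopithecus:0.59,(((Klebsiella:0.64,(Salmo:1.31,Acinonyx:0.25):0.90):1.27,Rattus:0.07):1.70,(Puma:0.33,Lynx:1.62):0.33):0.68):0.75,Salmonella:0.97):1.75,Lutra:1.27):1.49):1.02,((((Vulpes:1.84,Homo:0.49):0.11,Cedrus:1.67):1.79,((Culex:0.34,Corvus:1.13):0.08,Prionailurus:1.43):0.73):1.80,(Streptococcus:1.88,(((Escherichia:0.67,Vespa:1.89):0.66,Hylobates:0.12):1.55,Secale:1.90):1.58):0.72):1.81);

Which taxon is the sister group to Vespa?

Vespa attaches to the tree at the node subtending (Escherichia,Vespa).
The other lineage descending from that same node — the sister group — is the single tip Escherichia.

Escherichia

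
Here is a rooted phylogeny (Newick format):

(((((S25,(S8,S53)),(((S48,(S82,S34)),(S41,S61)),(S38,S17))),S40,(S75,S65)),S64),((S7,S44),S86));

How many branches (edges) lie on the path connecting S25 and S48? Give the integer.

6

The MRCA of S25 and S48 is the node subtending ((S25,(S8,S53)),(((S48,(S82,S34)),(S41,S61)),(S38,S17))).
From S25 up to that node: 2 branches. From S48 up to the same node: 4 branches. Total: 2 + 4 = 6.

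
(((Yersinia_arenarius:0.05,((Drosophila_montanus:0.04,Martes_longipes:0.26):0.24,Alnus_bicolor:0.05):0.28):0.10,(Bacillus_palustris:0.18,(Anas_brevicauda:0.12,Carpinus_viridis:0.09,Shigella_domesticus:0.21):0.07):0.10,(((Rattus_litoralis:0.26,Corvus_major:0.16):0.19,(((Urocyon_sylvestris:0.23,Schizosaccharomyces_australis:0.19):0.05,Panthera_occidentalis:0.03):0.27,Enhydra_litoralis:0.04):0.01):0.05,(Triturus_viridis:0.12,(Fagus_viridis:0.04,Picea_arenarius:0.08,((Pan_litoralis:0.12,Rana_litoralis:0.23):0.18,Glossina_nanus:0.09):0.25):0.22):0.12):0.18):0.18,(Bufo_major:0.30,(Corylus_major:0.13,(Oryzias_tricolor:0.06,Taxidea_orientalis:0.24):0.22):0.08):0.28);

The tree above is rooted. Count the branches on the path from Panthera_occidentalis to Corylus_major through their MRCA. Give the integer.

9

The MRCA of Panthera_occidentalis and Corylus_major is the root of the tree.
From Panthera_occidentalis up to that node: 6 branches. From Corylus_major up to the same node: 3 branches. Total: 6 + 3 = 9.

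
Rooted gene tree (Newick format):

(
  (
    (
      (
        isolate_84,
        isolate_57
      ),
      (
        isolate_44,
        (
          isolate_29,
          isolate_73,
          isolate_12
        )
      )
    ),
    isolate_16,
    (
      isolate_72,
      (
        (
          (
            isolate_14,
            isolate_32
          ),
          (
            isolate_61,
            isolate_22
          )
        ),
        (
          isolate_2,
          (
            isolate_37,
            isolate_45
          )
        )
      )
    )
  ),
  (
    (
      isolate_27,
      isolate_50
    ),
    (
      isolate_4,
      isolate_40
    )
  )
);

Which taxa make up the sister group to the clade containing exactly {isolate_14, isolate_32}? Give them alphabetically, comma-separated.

The clade containing exactly {isolate_14, isolate_32} attaches to the tree at the node subtending ((isolate_14,isolate_32),(isolate_61,isolate_22)).
The other lineage descending from that same node — the sister group — is (isolate_61,isolate_22); its 2 tips in alphabetical order are the answer.

isolate_22, isolate_61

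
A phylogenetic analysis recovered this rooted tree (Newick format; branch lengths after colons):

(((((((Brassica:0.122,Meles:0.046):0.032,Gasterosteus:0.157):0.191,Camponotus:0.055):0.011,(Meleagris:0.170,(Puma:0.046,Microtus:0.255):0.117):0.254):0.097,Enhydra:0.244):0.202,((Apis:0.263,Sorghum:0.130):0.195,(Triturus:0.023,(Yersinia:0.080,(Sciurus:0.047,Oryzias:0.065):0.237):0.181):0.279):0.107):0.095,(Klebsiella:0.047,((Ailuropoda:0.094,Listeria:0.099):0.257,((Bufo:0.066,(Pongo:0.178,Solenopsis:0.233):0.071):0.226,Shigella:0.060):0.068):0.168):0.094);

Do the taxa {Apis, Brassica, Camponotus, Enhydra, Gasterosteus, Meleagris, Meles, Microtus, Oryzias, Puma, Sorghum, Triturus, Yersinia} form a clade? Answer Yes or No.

No

The MRCA of the listed taxa subtends ((((((Brassica,Meles),Gasterosteus),Camponotus),(Meleagris,(Puma,Microtus))),Enhydra),((Apis,Sorghum),(Triturus,(Yersinia,(Sciurus,Oryzias))))).
That clade also contains Sciurus, which is not in the proposed group, so the group is not monophyletic.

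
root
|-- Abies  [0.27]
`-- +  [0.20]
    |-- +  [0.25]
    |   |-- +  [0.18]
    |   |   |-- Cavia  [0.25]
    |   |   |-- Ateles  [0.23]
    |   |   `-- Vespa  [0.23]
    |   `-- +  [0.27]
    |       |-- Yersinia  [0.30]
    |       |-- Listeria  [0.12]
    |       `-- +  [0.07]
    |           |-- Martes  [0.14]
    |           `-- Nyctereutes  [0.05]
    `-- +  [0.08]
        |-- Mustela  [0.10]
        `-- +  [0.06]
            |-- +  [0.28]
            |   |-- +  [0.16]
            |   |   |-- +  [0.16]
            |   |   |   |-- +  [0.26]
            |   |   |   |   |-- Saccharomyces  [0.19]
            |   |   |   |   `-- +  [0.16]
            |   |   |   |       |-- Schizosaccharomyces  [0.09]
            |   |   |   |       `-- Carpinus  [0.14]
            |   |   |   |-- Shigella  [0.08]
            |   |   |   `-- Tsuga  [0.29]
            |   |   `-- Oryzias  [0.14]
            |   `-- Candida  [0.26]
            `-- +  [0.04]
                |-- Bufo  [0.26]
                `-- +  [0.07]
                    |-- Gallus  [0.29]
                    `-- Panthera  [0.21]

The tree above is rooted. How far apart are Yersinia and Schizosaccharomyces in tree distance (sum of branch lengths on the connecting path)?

2.07

The path runs Yersinia → … → MRCA → … → Schizosaccharomyces; the MRCA is the node subtending (((Cavia,Ateles,Vespa),(Yersinia,Listeria,(Martes,Nyctereutes))),(Mustela,(((((Saccharomyces,(Schizosaccharomyces,Carpinus)),Shigella,Tsuga),Oryzias),Candida),(Bufo,(Gallus,Panthera))))).
Branch lengths along that path: 0.30 + 0.27 + 0.25 + 0.08 + 0.06 + 0.28 + 0.16 + 0.16 + 0.26 + 0.16 + 0.09 = 2.07.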